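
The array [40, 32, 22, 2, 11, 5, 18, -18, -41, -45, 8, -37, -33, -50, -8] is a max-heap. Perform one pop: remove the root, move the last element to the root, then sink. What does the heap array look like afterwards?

remove root 40; move last element -8 to root → [-8, 32, 22, 2, 11, 5, 18, -18, -41, -45, 8, -37, -33, -50]
-8 vs larger child 32 at index 1, swap → [32, -8, 22, 2, 11, 5, 18, -18, -41, -45, 8, -37, -33, -50]
-8 vs larger child 11 at index 4, swap → [32, 11, 22, 2, -8, 5, 18, -18, -41, -45, 8, -37, -33, -50]
-8 vs larger child 8 at index 10, swap → [32, 11, 22, 2, 8, 5, 18, -18, -41, -45, -8, -37, -33, -50]

[32, 11, 22, 2, 8, 5, 18, -18, -41, -45, -8, -37, -33, -50]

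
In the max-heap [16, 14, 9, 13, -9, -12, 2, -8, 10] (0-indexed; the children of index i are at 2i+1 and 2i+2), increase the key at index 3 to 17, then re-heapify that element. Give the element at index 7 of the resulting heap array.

-8

set index 3 from 13 to 17 → [16, 14, 9, 17, -9, -12, 2, -8, 10]
17 > parent 14 at index 1, swap → [16, 17, 9, 14, -9, -12, 2, -8, 10]
17 > parent 16 at index 0, swap → [17, 16, 9, 14, -9, -12, 2, -8, 10]
resulting array: [17, 16, 9, 14, -9, -12, 2, -8, 10]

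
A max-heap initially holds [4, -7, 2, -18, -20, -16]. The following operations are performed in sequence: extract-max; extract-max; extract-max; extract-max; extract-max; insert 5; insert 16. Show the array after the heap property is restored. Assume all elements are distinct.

extract-max → returns 4:
  remove root 4; move last element -16 to root → [-16, -7, 2, -18, -20]
  -16 vs larger child 2 at index 2, swap → [2, -7, -16, -18, -20]
extract-max → returns 2:
  remove root 2; move last element -20 to root → [-20, -7, -16, -18]
  -20 vs larger child -7 at index 1, swap → [-7, -20, -16, -18]
  -20 vs only child -18 at index 3, swap → [-7, -18, -16, -20]
extract-max → returns -7:
  remove root -7; move last element -20 to root → [-20, -18, -16]
  -20 vs larger child -16 at index 2, swap → [-16, -18, -20]
extract-max → returns -16:
  remove root -16; move last element -20 to root → [-20, -18]
  -20 vs only child -18 at index 1, swap → [-18, -20]
extract-max → returns -18:
  remove root -18; move last element -20 to root → [-20] (no swap needed)
insert 5:
  append 5 at index 1 → [-20, 5]
  5 > parent -20 at index 0, swap → [5, -20]
insert 16:
  append 16 at index 2 → [5, -20, 16]
  16 > parent 5 at index 0, swap → [16, -20, 5]

[16, -20, 5]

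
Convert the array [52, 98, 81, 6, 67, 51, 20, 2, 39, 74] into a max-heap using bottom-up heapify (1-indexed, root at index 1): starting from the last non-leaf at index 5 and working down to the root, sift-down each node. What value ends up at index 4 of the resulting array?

sift down from index 5:
  67 vs only child 74 at index 10, swap → [52, 98, 81, 6, 74, 51, 20, 2, 39, 67]
sift down from index 4:
  6 vs larger child 39 at index 9, swap → [52, 98, 81, 39, 74, 51, 20, 2, 6, 67]
sift down from index 3: already satisfies heap property
sift down from index 2: already satisfies heap property
sift down from index 1:
  52 vs larger child 98 at index 2, swap → [98, 52, 81, 39, 74, 51, 20, 2, 6, 67]
  52 vs larger child 74 at index 5, swap → [98, 74, 81, 39, 52, 51, 20, 2, 6, 67]
  52 vs only child 67 at index 10, swap → [98, 74, 81, 39, 67, 51, 20, 2, 6, 52]
resulting array: [98, 74, 81, 39, 67, 51, 20, 2, 6, 52]

39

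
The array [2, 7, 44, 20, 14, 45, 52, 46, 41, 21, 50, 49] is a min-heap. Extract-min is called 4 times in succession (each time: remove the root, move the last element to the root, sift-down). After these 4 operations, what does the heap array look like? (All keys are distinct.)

extract-min #1 returns 2:
  remove root 2; move last element 49 to root → [49, 7, 44, 20, 14, 45, 52, 46, 41, 21, 50]
  49 vs smaller child 7 at index 1, swap → [7, 49, 44, 20, 14, 45, 52, 46, 41, 21, 50]
  49 vs smaller child 14 at index 4, swap → [7, 14, 44, 20, 49, 45, 52, 46, 41, 21, 50]
  49 vs smaller child 21 at index 9, swap → [7, 14, 44, 20, 21, 45, 52, 46, 41, 49, 50]
extract-min #2 returns 7:
  remove root 7; move last element 50 to root → [50, 14, 44, 20, 21, 45, 52, 46, 41, 49]
  50 vs smaller child 14 at index 1, swap → [14, 50, 44, 20, 21, 45, 52, 46, 41, 49]
  50 vs smaller child 20 at index 3, swap → [14, 20, 44, 50, 21, 45, 52, 46, 41, 49]
  50 vs smaller child 41 at index 8, swap → [14, 20, 44, 41, 21, 45, 52, 46, 50, 49]
extract-min #3 returns 14:
  remove root 14; move last element 49 to root → [49, 20, 44, 41, 21, 45, 52, 46, 50]
  49 vs smaller child 20 at index 1, swap → [20, 49, 44, 41, 21, 45, 52, 46, 50]
  49 vs smaller child 21 at index 4, swap → [20, 21, 44, 41, 49, 45, 52, 46, 50]
extract-min #4 returns 20:
  remove root 20; move last element 50 to root → [50, 21, 44, 41, 49, 45, 52, 46]
  50 vs smaller child 21 at index 1, swap → [21, 50, 44, 41, 49, 45, 52, 46]
  50 vs smaller child 41 at index 3, swap → [21, 41, 44, 50, 49, 45, 52, 46]
  50 vs only child 46 at index 7, swap → [21, 41, 44, 46, 49, 45, 52, 50]

[21, 41, 44, 46, 49, 45, 52, 50]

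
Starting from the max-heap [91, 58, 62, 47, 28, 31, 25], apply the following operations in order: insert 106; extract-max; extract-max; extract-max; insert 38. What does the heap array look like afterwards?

insert 106:
  append 106 at index 7 → [91, 58, 62, 47, 28, 31, 25, 106]
  106 > parent 47 at index 3, swap → [91, 58, 62, 106, 28, 31, 25, 47]
  106 > parent 58 at index 1, swap → [91, 106, 62, 58, 28, 31, 25, 47]
  106 > parent 91 at index 0, swap → [106, 91, 62, 58, 28, 31, 25, 47]
extract-max → returns 106:
  remove root 106; move last element 47 to root → [47, 91, 62, 58, 28, 31, 25]
  47 vs larger child 91 at index 1, swap → [91, 47, 62, 58, 28, 31, 25]
  47 vs larger child 58 at index 3, swap → [91, 58, 62, 47, 28, 31, 25]
extract-max → returns 91:
  remove root 91; move last element 25 to root → [25, 58, 62, 47, 28, 31]
  25 vs larger child 62 at index 2, swap → [62, 58, 25, 47, 28, 31]
  25 vs only child 31 at index 5, swap → [62, 58, 31, 47, 28, 25]
extract-max → returns 62:
  remove root 62; move last element 25 to root → [25, 58, 31, 47, 28]
  25 vs larger child 58 at index 1, swap → [58, 25, 31, 47, 28]
  25 vs larger child 47 at index 3, swap → [58, 47, 31, 25, 28]
insert 38:
  append 38 at index 5 → [58, 47, 31, 25, 28, 38]
  38 > parent 31 at index 2, swap → [58, 47, 38, 25, 28, 31]

[58, 47, 38, 25, 28, 31]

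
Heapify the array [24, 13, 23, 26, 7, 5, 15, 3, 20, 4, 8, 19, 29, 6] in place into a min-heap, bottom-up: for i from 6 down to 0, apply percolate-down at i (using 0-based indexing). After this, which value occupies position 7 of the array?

sift down from index 6:
  15 vs only child 6 at index 13, swap → [24, 13, 23, 26, 7, 5, 6, 3, 20, 4, 8, 19, 29, 15]
sift down from index 5: already satisfies heap property
sift down from index 4:
  7 vs smaller child 4 at index 9, swap → [24, 13, 23, 26, 4, 5, 6, 3, 20, 7, 8, 19, 29, 15]
sift down from index 3:
  26 vs smaller child 3 at index 7, swap → [24, 13, 23, 3, 4, 5, 6, 26, 20, 7, 8, 19, 29, 15]
sift down from index 2:
  23 vs smaller child 5 at index 5, swap → [24, 13, 5, 3, 4, 23, 6, 26, 20, 7, 8, 19, 29, 15]
  23 vs smaller child 19 at index 11, swap → [24, 13, 5, 3, 4, 19, 6, 26, 20, 7, 8, 23, 29, 15]
sift down from index 1:
  13 vs smaller child 3 at index 3, swap → [24, 3, 5, 13, 4, 19, 6, 26, 20, 7, 8, 23, 29, 15]
sift down from index 0:
  24 vs smaller child 3 at index 1, swap → [3, 24, 5, 13, 4, 19, 6, 26, 20, 7, 8, 23, 29, 15]
  24 vs smaller child 4 at index 4, swap → [3, 4, 5, 13, 24, 19, 6, 26, 20, 7, 8, 23, 29, 15]
  24 vs smaller child 7 at index 9, swap → [3, 4, 5, 13, 7, 19, 6, 26, 20, 24, 8, 23, 29, 15]
resulting array: [3, 4, 5, 13, 7, 19, 6, 26, 20, 24, 8, 23, 29, 15]

26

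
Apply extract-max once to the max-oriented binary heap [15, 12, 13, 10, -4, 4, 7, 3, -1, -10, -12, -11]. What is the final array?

[13, 12, 7, 10, -4, 4, -11, 3, -1, -10, -12]

remove root 15; move last element -11 to root → [-11, 12, 13, 10, -4, 4, 7, 3, -1, -10, -12]
-11 vs larger child 13 at index 2, swap → [13, 12, -11, 10, -4, 4, 7, 3, -1, -10, -12]
-11 vs larger child 7 at index 6, swap → [13, 12, 7, 10, -4, 4, -11, 3, -1, -10, -12]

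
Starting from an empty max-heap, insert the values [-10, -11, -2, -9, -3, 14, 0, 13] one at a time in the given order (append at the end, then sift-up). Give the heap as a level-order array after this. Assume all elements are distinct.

[14, 13, 0, -3, -9, -10, -2, -11]

Insert -10:
  append -10 at index 0 → [-10] (no swap needed)
Insert -11:
  append -11 at index 1 → [-10, -11] (no swap needed)
Insert -2:
  append -2 at index 2 → [-10, -11, -2]
  -2 > parent -10 at index 0, swap → [-2, -11, -10]
Insert -9:
  append -9 at index 3 → [-2, -11, -10, -9]
  -9 > parent -11 at index 1, swap → [-2, -9, -10, -11]
Insert -3:
  append -3 at index 4 → [-2, -9, -10, -11, -3]
  -3 > parent -9 at index 1, swap → [-2, -3, -10, -11, -9]
Insert 14:
  append 14 at index 5 → [-2, -3, -10, -11, -9, 14]
  14 > parent -10 at index 2, swap → [-2, -3, 14, -11, -9, -10]
  14 > parent -2 at index 0, swap → [14, -3, -2, -11, -9, -10]
Insert 0:
  append 0 at index 6 → [14, -3, -2, -11, -9, -10, 0]
  0 > parent -2 at index 2, swap → [14, -3, 0, -11, -9, -10, -2]
Insert 13:
  append 13 at index 7 → [14, -3, 0, -11, -9, -10, -2, 13]
  13 > parent -11 at index 3, swap → [14, -3, 0, 13, -9, -10, -2, -11]
  13 > parent -3 at index 1, swap → [14, 13, 0, -3, -9, -10, -2, -11]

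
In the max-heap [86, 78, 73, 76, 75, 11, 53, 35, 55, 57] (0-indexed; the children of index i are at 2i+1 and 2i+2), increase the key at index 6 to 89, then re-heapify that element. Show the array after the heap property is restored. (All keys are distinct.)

set index 6 from 53 to 89 → [86, 78, 73, 76, 75, 11, 89, 35, 55, 57]
89 > parent 73 at index 2, swap → [86, 78, 89, 76, 75, 11, 73, 35, 55, 57]
89 > parent 86 at index 0, swap → [89, 78, 86, 76, 75, 11, 73, 35, 55, 57]

[89, 78, 86, 76, 75, 11, 73, 35, 55, 57]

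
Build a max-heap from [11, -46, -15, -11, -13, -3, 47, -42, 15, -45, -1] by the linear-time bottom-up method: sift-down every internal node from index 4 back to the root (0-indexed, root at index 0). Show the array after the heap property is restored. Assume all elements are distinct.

sift down from index 4:
  -13 vs larger child -1 at index 10, swap → [11, -46, -15, -11, -1, -3, 47, -42, 15, -45, -13]
sift down from index 3:
  -11 vs larger child 15 at index 8, swap → [11, -46, -15, 15, -1, -3, 47, -42, -11, -45, -13]
sift down from index 2:
  -15 vs larger child 47 at index 6, swap → [11, -46, 47, 15, -1, -3, -15, -42, -11, -45, -13]
sift down from index 1:
  -46 vs larger child 15 at index 3, swap → [11, 15, 47, -46, -1, -3, -15, -42, -11, -45, -13]
  -46 vs larger child -11 at index 8, swap → [11, 15, 47, -11, -1, -3, -15, -42, -46, -45, -13]
sift down from index 0:
  11 vs larger child 47 at index 2, swap → [47, 15, 11, -11, -1, -3, -15, -42, -46, -45, -13]

[47, 15, 11, -11, -1, -3, -15, -42, -46, -45, -13]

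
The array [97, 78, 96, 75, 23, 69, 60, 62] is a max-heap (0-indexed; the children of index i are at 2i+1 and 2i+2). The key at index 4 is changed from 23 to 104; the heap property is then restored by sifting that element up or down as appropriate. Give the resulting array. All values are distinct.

[104, 97, 96, 75, 78, 69, 60, 62]

set index 4 from 23 to 104 → [97, 78, 96, 75, 104, 69, 60, 62]
104 > parent 78 at index 1, swap → [97, 104, 96, 75, 78, 69, 60, 62]
104 > parent 97 at index 0, swap → [104, 97, 96, 75, 78, 69, 60, 62]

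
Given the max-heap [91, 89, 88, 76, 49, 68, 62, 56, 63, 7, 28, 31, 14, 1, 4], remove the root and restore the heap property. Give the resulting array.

[89, 76, 88, 63, 49, 68, 62, 56, 4, 7, 28, 31, 14, 1]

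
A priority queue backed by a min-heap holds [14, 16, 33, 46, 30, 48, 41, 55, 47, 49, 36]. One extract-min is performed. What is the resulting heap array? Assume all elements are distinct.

remove root 14; move last element 36 to root → [36, 16, 33, 46, 30, 48, 41, 55, 47, 49]
36 vs smaller child 16 at index 1, swap → [16, 36, 33, 46, 30, 48, 41, 55, 47, 49]
36 vs smaller child 30 at index 4, swap → [16, 30, 33, 46, 36, 48, 41, 55, 47, 49]

[16, 30, 33, 46, 36, 48, 41, 55, 47, 49]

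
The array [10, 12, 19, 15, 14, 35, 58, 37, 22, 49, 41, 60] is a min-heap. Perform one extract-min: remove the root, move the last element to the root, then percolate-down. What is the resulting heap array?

remove root 10; move last element 60 to root → [60, 12, 19, 15, 14, 35, 58, 37, 22, 49, 41]
60 vs smaller child 12 at index 1, swap → [12, 60, 19, 15, 14, 35, 58, 37, 22, 49, 41]
60 vs smaller child 14 at index 4, swap → [12, 14, 19, 15, 60, 35, 58, 37, 22, 49, 41]
60 vs smaller child 41 at index 10, swap → [12, 14, 19, 15, 41, 35, 58, 37, 22, 49, 60]

[12, 14, 19, 15, 41, 35, 58, 37, 22, 49, 60]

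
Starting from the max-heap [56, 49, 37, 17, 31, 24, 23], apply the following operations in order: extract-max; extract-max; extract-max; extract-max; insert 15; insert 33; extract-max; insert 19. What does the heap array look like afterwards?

[24, 23, 17, 15, 19]

extract-max → returns 56:
  remove root 56; move last element 23 to root → [23, 49, 37, 17, 31, 24]
  23 vs larger child 49 at index 1, swap → [49, 23, 37, 17, 31, 24]
  23 vs larger child 31 at index 4, swap → [49, 31, 37, 17, 23, 24]
extract-max → returns 49:
  remove root 49; move last element 24 to root → [24, 31, 37, 17, 23]
  24 vs larger child 37 at index 2, swap → [37, 31, 24, 17, 23]
extract-max → returns 37:
  remove root 37; move last element 23 to root → [23, 31, 24, 17]
  23 vs larger child 31 at index 1, swap → [31, 23, 24, 17]
extract-max → returns 31:
  remove root 31; move last element 17 to root → [17, 23, 24]
  17 vs larger child 24 at index 2, swap → [24, 23, 17]
insert 15:
  append 15 at index 3 → [24, 23, 17, 15] (no swap needed)
insert 33:
  append 33 at index 4 → [24, 23, 17, 15, 33]
  33 > parent 23 at index 1, swap → [24, 33, 17, 15, 23]
  33 > parent 24 at index 0, swap → [33, 24, 17, 15, 23]
extract-max → returns 33:
  remove root 33; move last element 23 to root → [23, 24, 17, 15]
  23 vs larger child 24 at index 1, swap → [24, 23, 17, 15]
insert 19:
  append 19 at index 4 → [24, 23, 17, 15, 19] (no swap needed)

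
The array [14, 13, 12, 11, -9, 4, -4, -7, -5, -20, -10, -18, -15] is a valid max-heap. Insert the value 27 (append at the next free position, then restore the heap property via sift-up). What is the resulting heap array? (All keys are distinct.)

[27, 13, 14, 11, -9, 4, 12, -7, -5, -20, -10, -18, -15, -4]

append 27 at index 13 → [14, 13, 12, 11, -9, 4, -4, -7, -5, -20, -10, -18, -15, 27]
27 > parent -4 at index 6, swap → [14, 13, 12, 11, -9, 4, 27, -7, -5, -20, -10, -18, -15, -4]
27 > parent 12 at index 2, swap → [14, 13, 27, 11, -9, 4, 12, -7, -5, -20, -10, -18, -15, -4]
27 > parent 14 at index 0, swap → [27, 13, 14, 11, -9, 4, 12, -7, -5, -20, -10, -18, -15, -4]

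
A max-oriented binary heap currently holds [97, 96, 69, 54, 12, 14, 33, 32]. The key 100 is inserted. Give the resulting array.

append 100 at index 8 → [97, 96, 69, 54, 12, 14, 33, 32, 100]
100 > parent 54 at index 3, swap → [97, 96, 69, 100, 12, 14, 33, 32, 54]
100 > parent 96 at index 1, swap → [97, 100, 69, 96, 12, 14, 33, 32, 54]
100 > parent 97 at index 0, swap → [100, 97, 69, 96, 12, 14, 33, 32, 54]

[100, 97, 69, 96, 12, 14, 33, 32, 54]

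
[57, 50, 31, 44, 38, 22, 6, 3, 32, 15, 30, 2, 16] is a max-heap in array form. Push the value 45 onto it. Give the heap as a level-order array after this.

[57, 50, 45, 44, 38, 22, 31, 3, 32, 15, 30, 2, 16, 6]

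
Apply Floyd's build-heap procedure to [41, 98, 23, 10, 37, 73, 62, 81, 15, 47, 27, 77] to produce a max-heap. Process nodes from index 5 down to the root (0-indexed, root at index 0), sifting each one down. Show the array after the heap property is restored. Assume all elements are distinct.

[98, 81, 77, 41, 47, 73, 62, 10, 15, 37, 27, 23]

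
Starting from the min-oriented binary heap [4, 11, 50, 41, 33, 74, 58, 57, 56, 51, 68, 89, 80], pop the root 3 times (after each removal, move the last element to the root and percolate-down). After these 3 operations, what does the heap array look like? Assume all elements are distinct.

[41, 51, 50, 56, 68, 74, 58, 57, 89, 80]

extract-min #1 returns 4:
  remove root 4; move last element 80 to root → [80, 11, 50, 41, 33, 74, 58, 57, 56, 51, 68, 89]
  80 vs smaller child 11 at index 1, swap → [11, 80, 50, 41, 33, 74, 58, 57, 56, 51, 68, 89]
  80 vs smaller child 33 at index 4, swap → [11, 33, 50, 41, 80, 74, 58, 57, 56, 51, 68, 89]
  80 vs smaller child 51 at index 9, swap → [11, 33, 50, 41, 51, 74, 58, 57, 56, 80, 68, 89]
extract-min #2 returns 11:
  remove root 11; move last element 89 to root → [89, 33, 50, 41, 51, 74, 58, 57, 56, 80, 68]
  89 vs smaller child 33 at index 1, swap → [33, 89, 50, 41, 51, 74, 58, 57, 56, 80, 68]
  89 vs smaller child 41 at index 3, swap → [33, 41, 50, 89, 51, 74, 58, 57, 56, 80, 68]
  89 vs smaller child 56 at index 8, swap → [33, 41, 50, 56, 51, 74, 58, 57, 89, 80, 68]
extract-min #3 returns 33:
  remove root 33; move last element 68 to root → [68, 41, 50, 56, 51, 74, 58, 57, 89, 80]
  68 vs smaller child 41 at index 1, swap → [41, 68, 50, 56, 51, 74, 58, 57, 89, 80]
  68 vs smaller child 51 at index 4, swap → [41, 51, 50, 56, 68, 74, 58, 57, 89, 80]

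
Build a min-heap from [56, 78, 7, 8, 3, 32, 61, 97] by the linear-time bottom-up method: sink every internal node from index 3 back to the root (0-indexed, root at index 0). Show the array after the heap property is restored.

[3, 8, 7, 56, 78, 32, 61, 97]

sift down from index 3: already satisfies heap property
sift down from index 2: already satisfies heap property
sift down from index 1:
  78 vs smaller child 3 at index 4, swap → [56, 3, 7, 8, 78, 32, 61, 97]
sift down from index 0:
  56 vs smaller child 3 at index 1, swap → [3, 56, 7, 8, 78, 32, 61, 97]
  56 vs smaller child 8 at index 3, swap → [3, 8, 7, 56, 78, 32, 61, 97]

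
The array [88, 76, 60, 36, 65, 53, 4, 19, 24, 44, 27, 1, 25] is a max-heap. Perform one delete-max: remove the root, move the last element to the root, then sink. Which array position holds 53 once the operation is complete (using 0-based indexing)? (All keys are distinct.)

5

remove root 88; move last element 25 to root → [25, 76, 60, 36, 65, 53, 4, 19, 24, 44, 27, 1]
25 vs larger child 76 at index 1, swap → [76, 25, 60, 36, 65, 53, 4, 19, 24, 44, 27, 1]
25 vs larger child 65 at index 4, swap → [76, 65, 60, 36, 25, 53, 4, 19, 24, 44, 27, 1]
25 vs larger child 44 at index 9, swap → [76, 65, 60, 36, 44, 53, 4, 19, 24, 25, 27, 1]
resulting array: [76, 65, 60, 36, 44, 53, 4, 19, 24, 25, 27, 1]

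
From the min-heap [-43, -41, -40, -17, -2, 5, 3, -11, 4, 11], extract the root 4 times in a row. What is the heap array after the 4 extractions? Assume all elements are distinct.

[-11, -2, 3, 11, 4, 5]

extract-min #1 returns -43:
  remove root -43; move last element 11 to root → [11, -41, -40, -17, -2, 5, 3, -11, 4]
  11 vs smaller child -41 at index 1, swap → [-41, 11, -40, -17, -2, 5, 3, -11, 4]
  11 vs smaller child -17 at index 3, swap → [-41, -17, -40, 11, -2, 5, 3, -11, 4]
  11 vs smaller child -11 at index 7, swap → [-41, -17, -40, -11, -2, 5, 3, 11, 4]
extract-min #2 returns -41:
  remove root -41; move last element 4 to root → [4, -17, -40, -11, -2, 5, 3, 11]
  4 vs smaller child -40 at index 2, swap → [-40, -17, 4, -11, -2, 5, 3, 11]
  4 vs smaller child 3 at index 6, swap → [-40, -17, 3, -11, -2, 5, 4, 11]
extract-min #3 returns -40:
  remove root -40; move last element 11 to root → [11, -17, 3, -11, -2, 5, 4]
  11 vs smaller child -17 at index 1, swap → [-17, 11, 3, -11, -2, 5, 4]
  11 vs smaller child -11 at index 3, swap → [-17, -11, 3, 11, -2, 5, 4]
extract-min #4 returns -17:
  remove root -17; move last element 4 to root → [4, -11, 3, 11, -2, 5]
  4 vs smaller child -11 at index 1, swap → [-11, 4, 3, 11, -2, 5]
  4 vs smaller child -2 at index 4, swap → [-11, -2, 3, 11, 4, 5]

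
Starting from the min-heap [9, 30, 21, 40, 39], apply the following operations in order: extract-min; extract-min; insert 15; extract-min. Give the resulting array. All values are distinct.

[30, 40, 39]

extract-min → returns 9:
  remove root 9; move last element 39 to root → [39, 30, 21, 40]
  39 vs smaller child 21 at index 2, swap → [21, 30, 39, 40]
extract-min → returns 21:
  remove root 21; move last element 40 to root → [40, 30, 39]
  40 vs smaller child 30 at index 1, swap → [30, 40, 39]
insert 15:
  append 15 at index 3 → [30, 40, 39, 15]
  15 < parent 40 at index 1, swap → [30, 15, 39, 40]
  15 < parent 30 at index 0, swap → [15, 30, 39, 40]
extract-min → returns 15:
  remove root 15; move last element 40 to root → [40, 30, 39]
  40 vs smaller child 30 at index 1, swap → [30, 40, 39]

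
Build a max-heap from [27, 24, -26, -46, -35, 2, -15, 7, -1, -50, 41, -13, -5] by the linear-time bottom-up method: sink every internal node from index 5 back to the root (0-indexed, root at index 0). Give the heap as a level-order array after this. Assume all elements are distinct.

sift down from index 5: already satisfies heap property
sift down from index 4:
  -35 vs larger child 41 at index 10, swap → [27, 24, -26, -46, 41, 2, -15, 7, -1, -50, -35, -13, -5]
sift down from index 3:
  -46 vs larger child 7 at index 7, swap → [27, 24, -26, 7, 41, 2, -15, -46, -1, -50, -35, -13, -5]
sift down from index 2:
  -26 vs larger child 2 at index 5, swap → [27, 24, 2, 7, 41, -26, -15, -46, -1, -50, -35, -13, -5]
  -26 vs larger child -5 at index 12, swap → [27, 24, 2, 7, 41, -5, -15, -46, -1, -50, -35, -13, -26]
sift down from index 1:
  24 vs larger child 41 at index 4, swap → [27, 41, 2, 7, 24, -5, -15, -46, -1, -50, -35, -13, -26]
sift down from index 0:
  27 vs larger child 41 at index 1, swap → [41, 27, 2, 7, 24, -5, -15, -46, -1, -50, -35, -13, -26]

[41, 27, 2, 7, 24, -5, -15, -46, -1, -50, -35, -13, -26]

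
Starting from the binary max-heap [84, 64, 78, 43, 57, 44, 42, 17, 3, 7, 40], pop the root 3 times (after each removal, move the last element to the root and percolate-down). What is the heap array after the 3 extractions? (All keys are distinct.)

[57, 43, 44, 17, 7, 40, 42, 3]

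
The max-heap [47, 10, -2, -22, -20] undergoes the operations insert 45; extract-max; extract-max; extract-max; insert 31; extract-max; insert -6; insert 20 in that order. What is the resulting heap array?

insert 45:
  append 45 at index 5 → [47, 10, -2, -22, -20, 45]
  45 > parent -2 at index 2, swap → [47, 10, 45, -22, -20, -2]
extract-max → returns 47:
  remove root 47; move last element -2 to root → [-2, 10, 45, -22, -20]
  -2 vs larger child 45 at index 2, swap → [45, 10, -2, -22, -20]
extract-max → returns 45:
  remove root 45; move last element -20 to root → [-20, 10, -2, -22]
  -20 vs larger child 10 at index 1, swap → [10, -20, -2, -22]
extract-max → returns 10:
  remove root 10; move last element -22 to root → [-22, -20, -2]
  -22 vs larger child -2 at index 2, swap → [-2, -20, -22]
insert 31:
  append 31 at index 3 → [-2, -20, -22, 31]
  31 > parent -20 at index 1, swap → [-2, 31, -22, -20]
  31 > parent -2 at index 0, swap → [31, -2, -22, -20]
extract-max → returns 31:
  remove root 31; move last element -20 to root → [-20, -2, -22]
  -20 vs larger child -2 at index 1, swap → [-2, -20, -22]
insert -6:
  append -6 at index 3 → [-2, -20, -22, -6]
  -6 > parent -20 at index 1, swap → [-2, -6, -22, -20]
insert 20:
  append 20 at index 4 → [-2, -6, -22, -20, 20]
  20 > parent -6 at index 1, swap → [-2, 20, -22, -20, -6]
  20 > parent -2 at index 0, swap → [20, -2, -22, -20, -6]

[20, -2, -22, -20, -6]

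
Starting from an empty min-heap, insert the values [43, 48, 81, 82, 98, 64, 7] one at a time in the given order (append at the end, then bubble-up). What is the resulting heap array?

Insert 43:
  append 43 at index 0 → [43] (no swap needed)
Insert 48:
  append 48 at index 1 → [43, 48] (no swap needed)
Insert 81:
  append 81 at index 2 → [43, 48, 81] (no swap needed)
Insert 82:
  append 82 at index 3 → [43, 48, 81, 82] (no swap needed)
Insert 98:
  append 98 at index 4 → [43, 48, 81, 82, 98] (no swap needed)
Insert 64:
  append 64 at index 5 → [43, 48, 81, 82, 98, 64]
  64 < parent 81 at index 2, swap → [43, 48, 64, 82, 98, 81]
Insert 7:
  append 7 at index 6 → [43, 48, 64, 82, 98, 81, 7]
  7 < parent 64 at index 2, swap → [43, 48, 7, 82, 98, 81, 64]
  7 < parent 43 at index 0, swap → [7, 48, 43, 82, 98, 81, 64]

[7, 48, 43, 82, 98, 81, 64]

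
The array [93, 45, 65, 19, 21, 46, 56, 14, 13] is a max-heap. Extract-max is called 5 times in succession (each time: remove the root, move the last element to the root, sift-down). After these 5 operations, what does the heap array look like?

extract-max #1 returns 93:
  remove root 93; move last element 13 to root → [13, 45, 65, 19, 21, 46, 56, 14]
  13 vs larger child 65 at index 2, swap → [65, 45, 13, 19, 21, 46, 56, 14]
  13 vs larger child 56 at index 6, swap → [65, 45, 56, 19, 21, 46, 13, 14]
extract-max #2 returns 65:
  remove root 65; move last element 14 to root → [14, 45, 56, 19, 21, 46, 13]
  14 vs larger child 56 at index 2, swap → [56, 45, 14, 19, 21, 46, 13]
  14 vs larger child 46 at index 5, swap → [56, 45, 46, 19, 21, 14, 13]
extract-max #3 returns 56:
  remove root 56; move last element 13 to root → [13, 45, 46, 19, 21, 14]
  13 vs larger child 46 at index 2, swap → [46, 45, 13, 19, 21, 14]
  13 vs only child 14 at index 5, swap → [46, 45, 14, 19, 21, 13]
extract-max #4 returns 46:
  remove root 46; move last element 13 to root → [13, 45, 14, 19, 21]
  13 vs larger child 45 at index 1, swap → [45, 13, 14, 19, 21]
  13 vs larger child 21 at index 4, swap → [45, 21, 14, 19, 13]
extract-max #5 returns 45:
  remove root 45; move last element 13 to root → [13, 21, 14, 19]
  13 vs larger child 21 at index 1, swap → [21, 13, 14, 19]
  13 vs only child 19 at index 3, swap → [21, 19, 14, 13]

[21, 19, 14, 13]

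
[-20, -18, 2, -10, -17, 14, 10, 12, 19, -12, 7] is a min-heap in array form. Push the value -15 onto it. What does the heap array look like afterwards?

[-20, -18, -15, -10, -17, 2, 10, 12, 19, -12, 7, 14]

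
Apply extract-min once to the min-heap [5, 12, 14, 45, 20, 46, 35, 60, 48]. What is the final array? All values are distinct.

[12, 20, 14, 45, 48, 46, 35, 60]

remove root 5; move last element 48 to root → [48, 12, 14, 45, 20, 46, 35, 60]
48 vs smaller child 12 at index 1, swap → [12, 48, 14, 45, 20, 46, 35, 60]
48 vs smaller child 20 at index 4, swap → [12, 20, 14, 45, 48, 46, 35, 60]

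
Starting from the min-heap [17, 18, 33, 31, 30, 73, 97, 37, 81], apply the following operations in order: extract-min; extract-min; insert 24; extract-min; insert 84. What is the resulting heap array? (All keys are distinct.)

extract-min → returns 17:
  remove root 17; move last element 81 to root → [81, 18, 33, 31, 30, 73, 97, 37]
  81 vs smaller child 18 at index 1, swap → [18, 81, 33, 31, 30, 73, 97, 37]
  81 vs smaller child 30 at index 4, swap → [18, 30, 33, 31, 81, 73, 97, 37]
extract-min → returns 18:
  remove root 18; move last element 37 to root → [37, 30, 33, 31, 81, 73, 97]
  37 vs smaller child 30 at index 1, swap → [30, 37, 33, 31, 81, 73, 97]
  37 vs smaller child 31 at index 3, swap → [30, 31, 33, 37, 81, 73, 97]
insert 24:
  append 24 at index 7 → [30, 31, 33, 37, 81, 73, 97, 24]
  24 < parent 37 at index 3, swap → [30, 31, 33, 24, 81, 73, 97, 37]
  24 < parent 31 at index 1, swap → [30, 24, 33, 31, 81, 73, 97, 37]
  24 < parent 30 at index 0, swap → [24, 30, 33, 31, 81, 73, 97, 37]
extract-min → returns 24:
  remove root 24; move last element 37 to root → [37, 30, 33, 31, 81, 73, 97]
  37 vs smaller child 30 at index 1, swap → [30, 37, 33, 31, 81, 73, 97]
  37 vs smaller child 31 at index 3, swap → [30, 31, 33, 37, 81, 73, 97]
insert 84:
  append 84 at index 7 → [30, 31, 33, 37, 81, 73, 97, 84] (no swap needed)

[30, 31, 33, 37, 81, 73, 97, 84]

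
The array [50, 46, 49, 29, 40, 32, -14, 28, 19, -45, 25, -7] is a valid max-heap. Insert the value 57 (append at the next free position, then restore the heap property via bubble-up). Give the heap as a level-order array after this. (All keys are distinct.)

append 57 at index 12 → [50, 46, 49, 29, 40, 32, -14, 28, 19, -45, 25, -7, 57]
57 > parent 32 at index 5, swap → [50, 46, 49, 29, 40, 57, -14, 28, 19, -45, 25, -7, 32]
57 > parent 49 at index 2, swap → [50, 46, 57, 29, 40, 49, -14, 28, 19, -45, 25, -7, 32]
57 > parent 50 at index 0, swap → [57, 46, 50, 29, 40, 49, -14, 28, 19, -45, 25, -7, 32]

[57, 46, 50, 29, 40, 49, -14, 28, 19, -45, 25, -7, 32]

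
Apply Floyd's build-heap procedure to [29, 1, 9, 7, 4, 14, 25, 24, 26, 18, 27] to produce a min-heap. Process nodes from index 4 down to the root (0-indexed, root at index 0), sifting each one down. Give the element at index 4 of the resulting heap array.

sift down from index 4: already satisfies heap property
sift down from index 3: already satisfies heap property
sift down from index 2: already satisfies heap property
sift down from index 1: already satisfies heap property
sift down from index 0:
  29 vs smaller child 1 at index 1, swap → [1, 29, 9, 7, 4, 14, 25, 24, 26, 18, 27]
  29 vs smaller child 4 at index 4, swap → [1, 4, 9, 7, 29, 14, 25, 24, 26, 18, 27]
  29 vs smaller child 18 at index 9, swap → [1, 4, 9, 7, 18, 14, 25, 24, 26, 29, 27]
resulting array: [1, 4, 9, 7, 18, 14, 25, 24, 26, 29, 27]

18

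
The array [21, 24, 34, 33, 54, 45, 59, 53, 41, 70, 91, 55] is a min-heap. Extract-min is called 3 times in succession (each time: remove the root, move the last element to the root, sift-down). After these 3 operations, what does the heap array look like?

[34, 41, 45, 53, 54, 70, 59, 91, 55]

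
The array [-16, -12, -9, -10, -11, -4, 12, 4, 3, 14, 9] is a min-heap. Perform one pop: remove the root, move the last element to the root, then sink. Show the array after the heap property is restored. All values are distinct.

remove root -16; move last element 9 to root → [9, -12, -9, -10, -11, -4, 12, 4, 3, 14]
9 vs smaller child -12 at index 1, swap → [-12, 9, -9, -10, -11, -4, 12, 4, 3, 14]
9 vs smaller child -11 at index 4, swap → [-12, -11, -9, -10, 9, -4, 12, 4, 3, 14]

[-12, -11, -9, -10, 9, -4, 12, 4, 3, 14]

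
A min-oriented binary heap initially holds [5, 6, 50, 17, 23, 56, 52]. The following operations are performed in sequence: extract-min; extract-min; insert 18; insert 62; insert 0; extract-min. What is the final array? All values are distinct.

[17, 23, 18, 52, 56, 50, 62]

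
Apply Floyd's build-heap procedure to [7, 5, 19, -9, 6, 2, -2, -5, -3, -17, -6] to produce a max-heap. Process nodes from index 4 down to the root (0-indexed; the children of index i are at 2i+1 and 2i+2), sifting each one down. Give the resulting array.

[19, 6, 7, -3, 5, 2, -2, -5, -9, -17, -6]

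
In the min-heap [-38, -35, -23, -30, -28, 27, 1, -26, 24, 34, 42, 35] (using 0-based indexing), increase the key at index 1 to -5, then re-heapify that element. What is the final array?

[-38, -30, -23, -26, -28, 27, 1, -5, 24, 34, 42, 35]

set index 1 from -35 to -5 → [-38, -5, -23, -30, -28, 27, 1, -26, 24, 34, 42, 35]
-5 vs smaller child -30 at index 3, swap → [-38, -30, -23, -5, -28, 27, 1, -26, 24, 34, 42, 35]
-5 vs smaller child -26 at index 7, swap → [-38, -30, -23, -26, -28, 27, 1, -5, 24, 34, 42, 35]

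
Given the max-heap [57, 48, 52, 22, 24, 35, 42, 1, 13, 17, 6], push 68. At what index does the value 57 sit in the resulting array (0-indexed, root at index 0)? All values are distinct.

2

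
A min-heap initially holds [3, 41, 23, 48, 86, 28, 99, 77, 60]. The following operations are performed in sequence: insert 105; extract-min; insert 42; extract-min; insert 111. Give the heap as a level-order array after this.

[28, 41, 86, 48, 42, 105, 99, 77, 60, 111]

insert 105:
  append 105 at index 9 → [3, 41, 23, 48, 86, 28, 99, 77, 60, 105] (no swap needed)
extract-min → returns 3:
  remove root 3; move last element 105 to root → [105, 41, 23, 48, 86, 28, 99, 77, 60]
  105 vs smaller child 23 at index 2, swap → [23, 41, 105, 48, 86, 28, 99, 77, 60]
  105 vs smaller child 28 at index 5, swap → [23, 41, 28, 48, 86, 105, 99, 77, 60]
insert 42:
  append 42 at index 9 → [23, 41, 28, 48, 86, 105, 99, 77, 60, 42]
  42 < parent 86 at index 4, swap → [23, 41, 28, 48, 42, 105, 99, 77, 60, 86]
extract-min → returns 23:
  remove root 23; move last element 86 to root → [86, 41, 28, 48, 42, 105, 99, 77, 60]
  86 vs smaller child 28 at index 2, swap → [28, 41, 86, 48, 42, 105, 99, 77, 60]
insert 111:
  append 111 at index 9 → [28, 41, 86, 48, 42, 105, 99, 77, 60, 111] (no swap needed)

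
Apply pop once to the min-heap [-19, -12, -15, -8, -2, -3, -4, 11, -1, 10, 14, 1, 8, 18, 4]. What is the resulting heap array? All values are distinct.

[-15, -12, -4, -8, -2, -3, 4, 11, -1, 10, 14, 1, 8, 18]

remove root -19; move last element 4 to root → [4, -12, -15, -8, -2, -3, -4, 11, -1, 10, 14, 1, 8, 18]
4 vs smaller child -15 at index 2, swap → [-15, -12, 4, -8, -2, -3, -4, 11, -1, 10, 14, 1, 8, 18]
4 vs smaller child -4 at index 6, swap → [-15, -12, -4, -8, -2, -3, 4, 11, -1, 10, 14, 1, 8, 18]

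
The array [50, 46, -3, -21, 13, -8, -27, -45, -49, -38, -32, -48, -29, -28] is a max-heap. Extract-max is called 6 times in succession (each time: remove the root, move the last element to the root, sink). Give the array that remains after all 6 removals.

[-27, -28, -32, -29, -38, -48, -49, -45]

extract-max #1 returns 50:
  remove root 50; move last element -28 to root → [-28, 46, -3, -21, 13, -8, -27, -45, -49, -38, -32, -48, -29]
  -28 vs larger child 46 at index 1, swap → [46, -28, -3, -21, 13, -8, -27, -45, -49, -38, -32, -48, -29]
  -28 vs larger child 13 at index 4, swap → [46, 13, -3, -21, -28, -8, -27, -45, -49, -38, -32, -48, -29]
extract-max #2 returns 46:
  remove root 46; move last element -29 to root → [-29, 13, -3, -21, -28, -8, -27, -45, -49, -38, -32, -48]
  -29 vs larger child 13 at index 1, swap → [13, -29, -3, -21, -28, -8, -27, -45, -49, -38, -32, -48]
  -29 vs larger child -21 at index 3, swap → [13, -21, -3, -29, -28, -8, -27, -45, -49, -38, -32, -48]
extract-max #3 returns 13:
  remove root 13; move last element -48 to root → [-48, -21, -3, -29, -28, -8, -27, -45, -49, -38, -32]
  -48 vs larger child -3 at index 2, swap → [-3, -21, -48, -29, -28, -8, -27, -45, -49, -38, -32]
  -48 vs larger child -8 at index 5, swap → [-3, -21, -8, -29, -28, -48, -27, -45, -49, -38, -32]
extract-max #4 returns -3:
  remove root -3; move last element -32 to root → [-32, -21, -8, -29, -28, -48, -27, -45, -49, -38]
  -32 vs larger child -8 at index 2, swap → [-8, -21, -32, -29, -28, -48, -27, -45, -49, -38]
  -32 vs larger child -27 at index 6, swap → [-8, -21, -27, -29, -28, -48, -32, -45, -49, -38]
extract-max #5 returns -8:
  remove root -8; move last element -38 to root → [-38, -21, -27, -29, -28, -48, -32, -45, -49]
  -38 vs larger child -21 at index 1, swap → [-21, -38, -27, -29, -28, -48, -32, -45, -49]
  -38 vs larger child -28 at index 4, swap → [-21, -28, -27, -29, -38, -48, -32, -45, -49]
extract-max #6 returns -21:
  remove root -21; move last element -49 to root → [-49, -28, -27, -29, -38, -48, -32, -45]
  -49 vs larger child -27 at index 2, swap → [-27, -28, -49, -29, -38, -48, -32, -45]
  -49 vs larger child -32 at index 6, swap → [-27, -28, -32, -29, -38, -48, -49, -45]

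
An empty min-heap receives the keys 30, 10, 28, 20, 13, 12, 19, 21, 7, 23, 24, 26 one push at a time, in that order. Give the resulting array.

[7, 10, 12, 13, 20, 26, 19, 30, 21, 23, 24, 28]

Insert 30:
  append 30 at index 0 → [30] (no swap needed)
Insert 10:
  append 10 at index 1 → [30, 10]
  10 < parent 30 at index 0, swap → [10, 30]
Insert 28:
  append 28 at index 2 → [10, 30, 28] (no swap needed)
Insert 20:
  append 20 at index 3 → [10, 30, 28, 20]
  20 < parent 30 at index 1, swap → [10, 20, 28, 30]
Insert 13:
  append 13 at index 4 → [10, 20, 28, 30, 13]
  13 < parent 20 at index 1, swap → [10, 13, 28, 30, 20]
Insert 12:
  append 12 at index 5 → [10, 13, 28, 30, 20, 12]
  12 < parent 28 at index 2, swap → [10, 13, 12, 30, 20, 28]
Insert 19:
  append 19 at index 6 → [10, 13, 12, 30, 20, 28, 19] (no swap needed)
Insert 21:
  append 21 at index 7 → [10, 13, 12, 30, 20, 28, 19, 21]
  21 < parent 30 at index 3, swap → [10, 13, 12, 21, 20, 28, 19, 30]
Insert 7:
  append 7 at index 8 → [10, 13, 12, 21, 20, 28, 19, 30, 7]
  7 < parent 21 at index 3, swap → [10, 13, 12, 7, 20, 28, 19, 30, 21]
  7 < parent 13 at index 1, swap → [10, 7, 12, 13, 20, 28, 19, 30, 21]
  7 < parent 10 at index 0, swap → [7, 10, 12, 13, 20, 28, 19, 30, 21]
Insert 23:
  append 23 at index 9 → [7, 10, 12, 13, 20, 28, 19, 30, 21, 23] (no swap needed)
Insert 24:
  append 24 at index 10 → [7, 10, 12, 13, 20, 28, 19, 30, 21, 23, 24] (no swap needed)
Insert 26:
  append 26 at index 11 → [7, 10, 12, 13, 20, 28, 19, 30, 21, 23, 24, 26]
  26 < parent 28 at index 5, swap → [7, 10, 12, 13, 20, 26, 19, 30, 21, 23, 24, 28]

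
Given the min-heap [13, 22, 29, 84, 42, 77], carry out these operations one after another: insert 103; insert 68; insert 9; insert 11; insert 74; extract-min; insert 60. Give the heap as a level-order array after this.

insert 103:
  append 103 at index 6 → [13, 22, 29, 84, 42, 77, 103] (no swap needed)
insert 68:
  append 68 at index 7 → [13, 22, 29, 84, 42, 77, 103, 68]
  68 < parent 84 at index 3, swap → [13, 22, 29, 68, 42, 77, 103, 84]
insert 9:
  append 9 at index 8 → [13, 22, 29, 68, 42, 77, 103, 84, 9]
  9 < parent 68 at index 3, swap → [13, 22, 29, 9, 42, 77, 103, 84, 68]
  9 < parent 22 at index 1, swap → [13, 9, 29, 22, 42, 77, 103, 84, 68]
  9 < parent 13 at index 0, swap → [9, 13, 29, 22, 42, 77, 103, 84, 68]
insert 11:
  append 11 at index 9 → [9, 13, 29, 22, 42, 77, 103, 84, 68, 11]
  11 < parent 42 at index 4, swap → [9, 13, 29, 22, 11, 77, 103, 84, 68, 42]
  11 < parent 13 at index 1, swap → [9, 11, 29, 22, 13, 77, 103, 84, 68, 42]
insert 74:
  append 74 at index 10 → [9, 11, 29, 22, 13, 77, 103, 84, 68, 42, 74] (no swap needed)
extract-min → returns 9:
  remove root 9; move last element 74 to root → [74, 11, 29, 22, 13, 77, 103, 84, 68, 42]
  74 vs smaller child 11 at index 1, swap → [11, 74, 29, 22, 13, 77, 103, 84, 68, 42]
  74 vs smaller child 13 at index 4, swap → [11, 13, 29, 22, 74, 77, 103, 84, 68, 42]
  74 vs only child 42 at index 9, swap → [11, 13, 29, 22, 42, 77, 103, 84, 68, 74]
insert 60:
  append 60 at index 10 → [11, 13, 29, 22, 42, 77, 103, 84, 68, 74, 60] (no swap needed)

[11, 13, 29, 22, 42, 77, 103, 84, 68, 74, 60]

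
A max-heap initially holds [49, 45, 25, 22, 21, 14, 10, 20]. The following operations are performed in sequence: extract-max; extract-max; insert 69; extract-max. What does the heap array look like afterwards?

[25, 22, 14, 20, 21, 10]

extract-max → returns 49:
  remove root 49; move last element 20 to root → [20, 45, 25, 22, 21, 14, 10]
  20 vs larger child 45 at index 1, swap → [45, 20, 25, 22, 21, 14, 10]
  20 vs larger child 22 at index 3, swap → [45, 22, 25, 20, 21, 14, 10]
extract-max → returns 45:
  remove root 45; move last element 10 to root → [10, 22, 25, 20, 21, 14]
  10 vs larger child 25 at index 2, swap → [25, 22, 10, 20, 21, 14]
  10 vs only child 14 at index 5, swap → [25, 22, 14, 20, 21, 10]
insert 69:
  append 69 at index 6 → [25, 22, 14, 20, 21, 10, 69]
  69 > parent 14 at index 2, swap → [25, 22, 69, 20, 21, 10, 14]
  69 > parent 25 at index 0, swap → [69, 22, 25, 20, 21, 10, 14]
extract-max → returns 69:
  remove root 69; move last element 14 to root → [14, 22, 25, 20, 21, 10]
  14 vs larger child 25 at index 2, swap → [25, 22, 14, 20, 21, 10]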